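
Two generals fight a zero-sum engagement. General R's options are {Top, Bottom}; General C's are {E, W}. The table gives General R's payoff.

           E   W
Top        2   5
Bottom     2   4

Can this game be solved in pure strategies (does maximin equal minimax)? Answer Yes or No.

Row minima: Top → 2, Bottom → 2; maximin = 2.
Column maxima: E → 2, W → 5; minimax = 2.
maximin = minimax = 2, so a saddle point exists.

Yes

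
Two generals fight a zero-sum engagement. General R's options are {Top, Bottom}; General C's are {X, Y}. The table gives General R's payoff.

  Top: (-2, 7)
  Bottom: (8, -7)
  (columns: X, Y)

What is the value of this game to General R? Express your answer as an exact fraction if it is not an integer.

7/4

Row minima: Top → -2, Bottom → -7; maximin = -2.
Column maxima: X → 8, Y → 7; minimax = 7.
-2 ≠ 7, so there is no saddle point; optimal play is mixed.
Let General R play Top with probability p. Expected payoff against X: (-2)p + 8(1−p) = −10p + 8; against Y: 7p + (-7)(1−p) = 14p − 7.
Setting these equal: −10p + 8 = 14p − 7 ⇒ −24p = -15 ⇒ p = 5/8, and the value is (-10)·(5/8) + 8 = 7/4.
For General C: with q = P(X), equating Top's and Bottom's payoffs gives −9q + 7 = 15q − 7 ⇒ q = 7/12.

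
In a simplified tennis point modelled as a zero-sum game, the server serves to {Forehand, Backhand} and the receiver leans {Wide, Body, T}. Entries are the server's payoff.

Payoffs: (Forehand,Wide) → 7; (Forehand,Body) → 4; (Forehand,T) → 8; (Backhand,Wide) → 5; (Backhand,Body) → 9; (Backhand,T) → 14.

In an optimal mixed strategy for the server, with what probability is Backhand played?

Row minima: Forehand → 4, Backhand → 5; maximin = 5.
Column maxima: Wide → 7, Body → 9, T → 14; minimax = 7.
5 ≠ 7, so there is no saddle point; optimal play is mixed.
T is strictly dominated by Wide (it gives the server strictly more in every row), so the receiver never plays it.
On the remaining 2×2 (Forehand, Backhand vs Wide, Body):
Let the server play Forehand with probability p. Expected payoff against Wide: 7p + 5(1−p) = 2p + 5; against Body: 4p + 9(1−p) = −5p + 9.
Setting these equal: 2p + 5 = −5p + 9 ⇒ 7p = 4 ⇒ p = 4/7, and the value is (2)·(4/7) + 5 = 43/7.
For the receiver: with q = P(Wide), equating Forehand's and Backhand's payoffs gives 3q + 4 = −4q + 9 ⇒ q = 5/7.

3/7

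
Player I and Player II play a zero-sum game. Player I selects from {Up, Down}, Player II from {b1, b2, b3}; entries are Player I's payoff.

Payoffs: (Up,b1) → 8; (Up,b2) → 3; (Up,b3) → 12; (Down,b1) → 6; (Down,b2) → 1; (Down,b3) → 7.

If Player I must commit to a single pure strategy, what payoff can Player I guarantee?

3

Row minima: Up → 3, Down → 1.
The best of these is 3.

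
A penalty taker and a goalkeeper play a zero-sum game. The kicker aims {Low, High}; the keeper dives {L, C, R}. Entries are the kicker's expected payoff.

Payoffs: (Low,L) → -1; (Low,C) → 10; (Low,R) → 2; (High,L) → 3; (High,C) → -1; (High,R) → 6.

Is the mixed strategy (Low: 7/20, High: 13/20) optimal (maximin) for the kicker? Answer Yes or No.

Against L this mix gives (7/20)·(-1) + (13/20)·3 = 8/5.
Against C this mix gives (7/20)·10 + (13/20)·(-1) = 57/20.
Against R this mix gives (7/20)·2 + (13/20)·6 = 23/5.
The keeper will play L, holding the kicker to 8/5. Shifting weight toward the row that does better against L would raise this floor (the equalizing mix achieves 29/15 against both L and C), so the proposed strategy is not optimal.

No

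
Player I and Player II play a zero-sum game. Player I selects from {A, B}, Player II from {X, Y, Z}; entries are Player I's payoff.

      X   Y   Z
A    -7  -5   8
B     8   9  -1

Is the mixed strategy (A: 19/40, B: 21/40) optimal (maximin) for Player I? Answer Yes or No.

Against X this mix gives (19/40)·(-7) + (21/40)·8 = 7/8.
Against Y this mix gives (19/40)·(-5) + (21/40)·9 = 47/20.
Against Z this mix gives (19/40)·8 + (21/40)·(-1) = 131/40.
Player II will play X, holding Player I to 7/8. Shifting weight toward the row that does better against X would raise this floor (the equalizing mix achieves 19/8 against both X and Z), so the proposed strategy is not optimal.

No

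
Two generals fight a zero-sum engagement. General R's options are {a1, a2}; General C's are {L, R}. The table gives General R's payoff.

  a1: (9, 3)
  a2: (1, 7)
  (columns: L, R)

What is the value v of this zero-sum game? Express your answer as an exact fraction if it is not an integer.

Row minima: a1 → 3, a2 → 1; maximin = 3.
Column maxima: L → 9, R → 7; minimax = 7.
3 ≠ 7, so there is no saddle point; optimal play is mixed.
Let General R play a1 with probability p. Expected payoff against L: 9p + 1(1−p) = 8p + 1; against R: 3p + 7(1−p) = −4p + 7.
Setting these equal: 8p + 1 = −4p + 7 ⇒ 12p = 6 ⇒ p = 1/2, and the value is (8)·(1/2) + 1 = 5.
For General C: with q = P(L), equating a1's and a2's payoffs gives 6q + 3 = −6q + 7 ⇒ q = 1/3.

5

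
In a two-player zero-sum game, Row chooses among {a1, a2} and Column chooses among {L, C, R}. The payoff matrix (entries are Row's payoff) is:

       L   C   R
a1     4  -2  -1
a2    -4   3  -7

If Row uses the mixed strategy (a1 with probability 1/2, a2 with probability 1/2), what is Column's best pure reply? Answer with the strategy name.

R

If Column plays L, Row's expected payoff is (1/2)·4 + (1/2)·(-4) = 0.
If Column plays C, Row's expected payoff is (1/2)·(-2) + (1/2)·3 = 1/2.
If Column plays R, Row's expected payoff is (1/2)·(-1) + (1/2)·(-7) = -4.
Column minimizes Row's payoff; the smallest is -4, so the best response is R.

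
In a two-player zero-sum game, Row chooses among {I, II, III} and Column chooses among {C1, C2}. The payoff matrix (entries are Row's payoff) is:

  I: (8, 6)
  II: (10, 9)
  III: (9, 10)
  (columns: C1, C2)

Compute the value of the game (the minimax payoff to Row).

19/2

Row minima: I → 6, II → 9, III → 9; maximin = 9.
Column maxima: C1 → 10, C2 → 10; minimax = 10.
9 ≠ 10, so there is no saddle point; optimal play is mixed.
I is strictly dominated by II, so Row never plays it.
On the remaining 2×2 (II, III vs C1, C2):
Let Row play II with probability p. Expected payoff against C1: 10p + 9(1−p) = p + 9; against C2: 9p + 10(1−p) = −p + 10.
Setting these equal: p + 9 = −p + 10 ⇒ 2p = 1 ⇒ p = 1/2, and the value is (1)·(1/2) + 9 = 19/2.
For Column: with q = P(C1), equating II's and III's payoffs gives q + 9 = −q + 10 ⇒ q = 1/2.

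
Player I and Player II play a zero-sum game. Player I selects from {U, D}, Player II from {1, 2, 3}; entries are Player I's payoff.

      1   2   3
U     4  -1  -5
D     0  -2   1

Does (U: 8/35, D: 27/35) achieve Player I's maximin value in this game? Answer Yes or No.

Against 1 this mix gives (8/35)·4 + (27/35)·0 = 32/35.
Against 2 this mix gives (8/35)·(-1) + (27/35)·(-2) = -62/35.
Against 3 this mix gives (8/35)·(-5) + (27/35)·1 = -13/35.
Player II will play 2, holding Player I to -62/35. Shifting weight toward the row that does better against 2 would raise this floor (the equalizing mix achieves -11/7 against both 2 and 3), so the proposed strategy is not optimal.

No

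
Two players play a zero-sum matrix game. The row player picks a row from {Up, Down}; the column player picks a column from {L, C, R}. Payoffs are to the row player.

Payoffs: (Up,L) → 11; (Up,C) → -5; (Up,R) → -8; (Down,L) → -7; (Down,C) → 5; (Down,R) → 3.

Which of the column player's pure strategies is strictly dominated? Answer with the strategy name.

C

R holds the row player's payoff strictly below C in every row: -8 < -5, 3 < 5.
So C is strictly dominated for the column player.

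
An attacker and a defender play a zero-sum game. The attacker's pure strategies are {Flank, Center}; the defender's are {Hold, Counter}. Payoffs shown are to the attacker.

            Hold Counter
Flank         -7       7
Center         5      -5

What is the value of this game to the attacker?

Row minima: Flank → -7, Center → -5; maximin = -5.
Column maxima: Hold → 5, Counter → 7; minimax = 5.
-5 ≠ 5, so there is no saddle point; optimal play is mixed.
Let the attacker play Flank with probability p. Expected payoff against Hold: (-7)p + 5(1−p) = −12p + 5; against Counter: 7p + (-5)(1−p) = 12p − 5.
Setting these equal: −12p + 5 = 12p − 5 ⇒ −24p = -10 ⇒ p = 5/12, and the value is (-12)·(5/12) + 5 = 0.
For the defender: with q = P(Hold), equating Flank's and Center's payoffs gives −14q + 7 = 10q − 5 ⇒ q = 1/2.

0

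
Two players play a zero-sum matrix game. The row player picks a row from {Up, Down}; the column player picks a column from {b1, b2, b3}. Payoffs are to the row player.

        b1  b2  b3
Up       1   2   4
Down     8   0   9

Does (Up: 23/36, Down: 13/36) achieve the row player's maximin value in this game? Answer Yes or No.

No

Against b1 this mix gives (23/36)·1 + (13/36)·8 = 127/36.
Against b2 this mix gives (23/36)·2 + (13/36)·0 = 23/18.
Against b3 this mix gives (23/36)·4 + (13/36)·9 = 209/36.
The column player will play b2, holding the row player to 23/18. Shifting weight toward the row that does better against b2 would raise this floor (the equalizing mix achieves 16/9 against both b2 and b1), so the proposed strategy is not optimal.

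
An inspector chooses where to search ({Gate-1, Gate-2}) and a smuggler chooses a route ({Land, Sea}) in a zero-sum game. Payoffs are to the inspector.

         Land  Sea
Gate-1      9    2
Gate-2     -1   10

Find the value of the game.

46/9

Row minima: Gate-1 → 2, Gate-2 → -1; maximin = 2.
Column maxima: Land → 9, Sea → 10; minimax = 9.
2 ≠ 9, so there is no saddle point; optimal play is mixed.
Let the inspector play Gate-1 with probability p. Expected payoff against Land: 9p + (-1)(1−p) = 10p − 1; against Sea: 2p + 10(1−p) = −8p + 10.
Setting these equal: 10p − 1 = −8p + 10 ⇒ 18p = 11 ⇒ p = 11/18, and the value is (10)·(11/18) − 1 = 46/9.
For the smuggler: with q = P(Land), equating Gate-1's and Gate-2's payoffs gives 7q + 2 = −11q + 10 ⇒ q = 4/9.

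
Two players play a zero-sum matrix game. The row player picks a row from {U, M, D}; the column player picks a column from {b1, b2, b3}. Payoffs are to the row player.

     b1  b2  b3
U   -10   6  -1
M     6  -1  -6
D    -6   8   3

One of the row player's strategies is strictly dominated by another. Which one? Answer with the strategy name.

U

D gives a strictly higher payoff than U against every column: -6 > -10, 8 > 6, 3 > -1.
So U is strictly dominated and the row player never plays it.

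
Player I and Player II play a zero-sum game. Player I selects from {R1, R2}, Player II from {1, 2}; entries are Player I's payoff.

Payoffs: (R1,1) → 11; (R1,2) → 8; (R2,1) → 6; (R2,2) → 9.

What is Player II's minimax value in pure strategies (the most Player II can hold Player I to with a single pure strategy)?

9

Column maxima: 1 → 11, 2 → 9.
The smallest of these is 9.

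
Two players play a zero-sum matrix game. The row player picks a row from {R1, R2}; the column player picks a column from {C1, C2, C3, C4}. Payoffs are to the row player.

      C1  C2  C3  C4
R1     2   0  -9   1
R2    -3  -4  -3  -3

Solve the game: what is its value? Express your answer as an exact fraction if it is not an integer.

-18/5

Row minima: R1 → -9, R2 → -4; maximin = -4.
Column maxima: C1 → 2, C2 → 0, C3 → -3, C4 → 1; minimax = -3.
-4 ≠ -3, so there is no saddle point; optimal play is mixed.
C1 is strictly dominated by C2 (it gives the row player strictly more in every row), so the column player never plays it.
C4 is strictly dominated by C2 (it gives the row player strictly more in every row), so the column player never plays it.
On the remaining 2×2 (R1, R2 vs C2, C3):
Let the row player play R1 with probability p. Expected payoff against C2: 0p + (-4)(1−p) = 4p − 4; against C3: (-9)p + (-3)(1−p) = −6p − 3.
Setting these equal: 4p − 4 = −6p − 3 ⇒ 10p = 1 ⇒ p = 1/10, and the value is (4)·(1/10) − 4 = -18/5.
For the column player: with q = P(C2), equating R1's and R2's payoffs gives 9q − 9 = −q − 3 ⇒ q = 3/5.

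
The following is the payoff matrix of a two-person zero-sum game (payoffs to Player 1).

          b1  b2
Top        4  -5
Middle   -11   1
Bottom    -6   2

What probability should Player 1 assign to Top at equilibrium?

8/17

Row minima: Top → -5, Middle → -11, Bottom → -6; maximin = -5.
Column maxima: b1 → 4, b2 → 2; minimax = 2.
-5 ≠ 2, so there is no saddle point; optimal play is mixed.
Middle is strictly dominated by Bottom, so Player 1 never plays it.
On the remaining 2×2 (Top, Bottom vs b1, b2):
Let Player 1 play Top with probability p. Expected payoff against b1: 4p + (-6)(1−p) = 10p − 6; against b2: (-5)p + 2(1−p) = −7p + 2.
Setting these equal: 10p − 6 = −7p + 2 ⇒ 17p = 8 ⇒ p = 8/17, and the value is (10)·(8/17) − 6 = -22/17.
For Player 2: with q = P(b1), equating Top's and Bottom's payoffs gives 9q − 5 = −8q + 2 ⇒ q = 7/17.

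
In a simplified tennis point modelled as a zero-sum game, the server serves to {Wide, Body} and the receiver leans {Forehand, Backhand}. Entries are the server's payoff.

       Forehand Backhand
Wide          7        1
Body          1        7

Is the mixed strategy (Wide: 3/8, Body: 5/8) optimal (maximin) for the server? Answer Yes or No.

No

Against Forehand this mix gives (3/8)·7 + (5/8)·1 = 13/4.
Against Backhand this mix gives (3/8)·1 + (5/8)·7 = 19/4.
The receiver will play Forehand, holding the server to 13/4. Shifting weight toward the row that does better against Forehand would raise this floor (the equalizing mix achieves 4 against both Forehand and Backhand), so the proposed strategy is not optimal.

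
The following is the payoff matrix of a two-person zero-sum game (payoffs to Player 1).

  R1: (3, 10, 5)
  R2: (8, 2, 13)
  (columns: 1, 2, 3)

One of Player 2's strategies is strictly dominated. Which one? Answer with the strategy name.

3

1 holds Player 1's payoff strictly below 3 in every row: 3 < 5, 8 < 13.
So 3 is strictly dominated for Player 2.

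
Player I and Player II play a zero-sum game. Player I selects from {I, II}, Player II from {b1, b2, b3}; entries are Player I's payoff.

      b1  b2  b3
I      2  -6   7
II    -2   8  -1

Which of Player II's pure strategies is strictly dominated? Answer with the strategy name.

b3

b1 holds Player I's payoff strictly below b3 in every row: 2 < 7, -2 < -1.
So b3 is strictly dominated for Player II.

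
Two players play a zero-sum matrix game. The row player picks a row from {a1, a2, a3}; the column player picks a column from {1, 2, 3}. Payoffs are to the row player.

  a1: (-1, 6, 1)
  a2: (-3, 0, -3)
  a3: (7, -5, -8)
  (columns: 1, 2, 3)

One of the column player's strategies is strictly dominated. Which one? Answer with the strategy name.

3 holds the row player's payoff strictly below 2 in every row: 1 < 6, -3 < 0, -8 < -5.
So 2 is strictly dominated for the column player.

2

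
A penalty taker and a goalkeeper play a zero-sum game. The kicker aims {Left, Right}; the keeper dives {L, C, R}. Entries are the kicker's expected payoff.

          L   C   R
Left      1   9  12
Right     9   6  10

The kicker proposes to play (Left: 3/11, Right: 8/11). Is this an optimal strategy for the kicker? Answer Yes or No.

Yes

Against L this mix gives (3/11)·1 + (8/11)·9 = 75/11.
Against C this mix gives (3/11)·9 + (8/11)·6 = 75/11.
Against R this mix gives (3/11)·12 + (8/11)·10 = 116/11.
All of the keeper's active replies (L, C) yield 75/11, and no column does worse for the kicker. The mix makes the keeper indifferent and guarantees 75/11, so it is optimal.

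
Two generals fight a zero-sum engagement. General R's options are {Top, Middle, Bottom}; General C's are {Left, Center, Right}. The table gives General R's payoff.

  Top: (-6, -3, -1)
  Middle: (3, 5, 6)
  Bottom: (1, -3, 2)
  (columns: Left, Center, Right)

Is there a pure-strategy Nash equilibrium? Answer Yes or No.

Row minima: Top → -6, Middle → 3, Bottom → -3; maximin = 3.
Column maxima: Left → 3, Center → 5, Right → 6; minimax = 3.
maximin = minimax = 3, so a saddle point exists.

Yes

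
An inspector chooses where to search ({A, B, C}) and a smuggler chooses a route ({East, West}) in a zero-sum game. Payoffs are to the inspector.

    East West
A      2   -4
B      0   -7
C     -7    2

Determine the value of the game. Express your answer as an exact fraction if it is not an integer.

Row minima: A → -4, B → -7, C → -7; maximin = -4.
Column maxima: East → 2, West → 2; minimax = 2.
-4 ≠ 2, so there is no saddle point; optimal play is mixed.
B is strictly dominated by A, so the inspector never plays it.
On the remaining 2×2 (A, C vs East, West):
Let the inspector play A with probability p. Expected payoff against East: 2p + (-7)(1−p) = 9p − 7; against West: (-4)p + 2(1−p) = −6p + 2.
Setting these equal: 9p − 7 = −6p + 2 ⇒ 15p = 9 ⇒ p = 3/5, and the value is (9)·(3/5) − 7 = -8/5.
For the smuggler: with q = P(East), equating A's and C's payoffs gives 6q − 4 = −9q + 2 ⇒ q = 2/5.

-8/5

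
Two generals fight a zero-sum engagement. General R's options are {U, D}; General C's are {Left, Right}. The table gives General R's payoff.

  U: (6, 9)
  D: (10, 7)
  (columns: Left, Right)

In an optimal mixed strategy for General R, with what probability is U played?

1/2

Row minima: U → 6, D → 7; maximin = 7.
Column maxima: Left → 10, Right → 9; minimax = 9.
7 ≠ 9, so there is no saddle point; optimal play is mixed.
Let General R play U with probability p. Expected payoff against Left: 6p + 10(1−p) = −4p + 10; against Right: 9p + 7(1−p) = 2p + 7.
Setting these equal: −4p + 10 = 2p + 7 ⇒ −6p = -3 ⇒ p = 1/2, and the value is (-4)·(1/2) + 10 = 8.
For General C: with q = P(Left), equating U's and D's payoffs gives −3q + 9 = 3q + 7 ⇒ q = 1/3.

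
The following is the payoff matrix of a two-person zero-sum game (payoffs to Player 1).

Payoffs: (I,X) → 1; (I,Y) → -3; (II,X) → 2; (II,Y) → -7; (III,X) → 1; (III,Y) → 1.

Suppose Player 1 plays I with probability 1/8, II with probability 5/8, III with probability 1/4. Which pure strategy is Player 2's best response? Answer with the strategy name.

If Player 2 plays X, Player 1's expected payoff is (1/8)·1 + (5/8)·2 + (1/4)·1 = 13/8.
If Player 2 plays Y, Player 1's expected payoff is (1/8)·(-3) + (5/8)·(-7) + (1/4)·1 = -9/2.
Player 2 minimizes Player 1's payoff; the smallest is -9/2, so the best response is Y.

Y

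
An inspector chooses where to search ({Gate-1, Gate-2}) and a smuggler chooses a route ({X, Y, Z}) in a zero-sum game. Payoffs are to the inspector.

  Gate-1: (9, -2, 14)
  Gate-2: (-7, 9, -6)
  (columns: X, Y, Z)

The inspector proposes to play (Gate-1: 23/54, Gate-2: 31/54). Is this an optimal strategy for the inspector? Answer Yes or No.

No

Against X this mix gives (23/54)·9 + (31/54)·(-7) = -5/27.
Against Y this mix gives (23/54)·(-2) + (31/54)·9 = 233/54.
Against Z this mix gives (23/54)·14 + (31/54)·(-6) = 68/27.
The smuggler will play X, holding the inspector to -5/27. Shifting weight toward the row that does better against X would raise this floor (the equalizing mix achieves 67/27 against both X and Y), so the proposed strategy is not optimal.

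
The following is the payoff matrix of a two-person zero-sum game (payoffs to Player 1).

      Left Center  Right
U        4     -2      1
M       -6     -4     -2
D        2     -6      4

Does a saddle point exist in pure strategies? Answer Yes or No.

Row minima: U → -2, M → -6, D → -6; maximin = -2.
Column maxima: Left → 4, Center → -2, Right → 4; minimax = -2.
maximin = minimax = -2, so a saddle point exists.

Yes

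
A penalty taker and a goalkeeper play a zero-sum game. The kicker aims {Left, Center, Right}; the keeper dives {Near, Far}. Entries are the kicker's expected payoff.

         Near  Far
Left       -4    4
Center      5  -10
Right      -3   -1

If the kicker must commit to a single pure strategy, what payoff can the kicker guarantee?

Row minima: Left → -4, Center → -10, Right → -3.
The best of these is -3.

-3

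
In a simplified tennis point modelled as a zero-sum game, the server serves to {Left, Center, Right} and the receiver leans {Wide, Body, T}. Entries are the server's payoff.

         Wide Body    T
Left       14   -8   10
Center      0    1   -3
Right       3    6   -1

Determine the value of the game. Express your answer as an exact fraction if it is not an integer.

52/25

Row minima: Left → -8, Center → -3, Right → -1; maximin = -1.
Column maxima: Wide → 14, Body → 6, T → 10; minimax = 6.
-1 ≠ 6, so there is no saddle point; optimal play is mixed.
Center is strictly dominated by Right, so the server never plays it.
Wide is strictly dominated by T (it gives the server strictly more in every row), so the receiver never plays it.
On the remaining 2×2 (Left, Right vs Body, T):
Let the server play Left with probability p. Expected payoff against Body: (-8)p + 6(1−p) = −14p + 6; against T: 10p + (-1)(1−p) = 11p − 1.
Setting these equal: −14p + 6 = 11p − 1 ⇒ −25p = -7 ⇒ p = 7/25, and the value is (-14)·(7/25) + 6 = 52/25.
For the receiver: with q = P(Body), equating Left's and Right's payoffs gives −18q + 10 = 7q − 1 ⇒ q = 11/25.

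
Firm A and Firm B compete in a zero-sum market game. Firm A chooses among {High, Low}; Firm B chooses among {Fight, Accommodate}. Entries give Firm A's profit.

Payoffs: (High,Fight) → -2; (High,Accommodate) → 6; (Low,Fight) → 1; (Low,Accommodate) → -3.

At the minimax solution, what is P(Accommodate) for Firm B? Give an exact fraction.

1/4

Row minima: High → -2, Low → -3; maximin = -2.
Column maxima: Fight → 1, Accommodate → 6; minimax = 1.
-2 ≠ 1, so there is no saddle point; optimal play is mixed.
Let Firm A play High with probability p. Expected payoff against Fight: (-2)p + 1(1−p) = −3p + 1; against Accommodate: 6p + (-3)(1−p) = 9p − 3.
Setting these equal: −3p + 1 = 9p − 3 ⇒ −12p = -4 ⇒ p = 1/3, and the value is (-3)·(1/3) + 1 = 0.
For Firm B: with q = P(Fight), equating High's and Low's payoffs gives −8q + 6 = 4q − 3 ⇒ q = 3/4.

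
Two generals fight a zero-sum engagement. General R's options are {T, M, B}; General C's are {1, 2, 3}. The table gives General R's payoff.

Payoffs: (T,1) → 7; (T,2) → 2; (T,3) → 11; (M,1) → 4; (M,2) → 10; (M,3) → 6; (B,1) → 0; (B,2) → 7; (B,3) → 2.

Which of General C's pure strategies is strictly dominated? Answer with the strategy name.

3

1 holds General R's payoff strictly below 3 in every row: 7 < 11, 4 < 6, 0 < 2.
So 3 is strictly dominated for General C.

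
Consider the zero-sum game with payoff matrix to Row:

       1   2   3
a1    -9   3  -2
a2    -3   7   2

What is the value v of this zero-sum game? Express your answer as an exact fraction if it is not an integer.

-3

Row minima: a1 → -9, a2 → -3; maximin = -3.
Column maxima: 1 → -3, 2 → 7, 3 → 2; minimax = -3.
Since maximin = minimax = -3, there is a saddle point and the value is -3.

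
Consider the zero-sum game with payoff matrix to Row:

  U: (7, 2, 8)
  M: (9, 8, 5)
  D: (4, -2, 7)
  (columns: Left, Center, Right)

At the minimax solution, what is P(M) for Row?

Row minima: U → 2, M → 5, D → -2; maximin = 5.
Column maxima: Left → 9, Center → 8, Right → 8; minimax = 8.
5 ≠ 8, so there is no saddle point; optimal play is mixed.
D is strictly dominated by U, so Row never plays it.
Left is strictly dominated by Center (it gives Row strictly more in every row), so Column never plays it.
On the remaining 2×2 (U, M vs Center, Right):
Let Row play U with probability p. Expected payoff against Center: 2p + 8(1−p) = −6p + 8; against Right: 8p + 5(1−p) = 3p + 5.
Setting these equal: −6p + 8 = 3p + 5 ⇒ −9p = -3 ⇒ p = 1/3, and the value is (-6)·(1/3) + 8 = 6.
For Column: with q = P(Center), equating U's and M's payoffs gives −6q + 8 = 3q + 5 ⇒ q = 1/3.

2/3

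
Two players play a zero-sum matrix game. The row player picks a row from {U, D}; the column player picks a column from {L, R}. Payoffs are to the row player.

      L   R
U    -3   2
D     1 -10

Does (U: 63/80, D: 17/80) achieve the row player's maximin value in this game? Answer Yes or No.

Against L this mix gives (63/80)·(-3) + (17/80)·1 = -43/20.
Against R this mix gives (63/80)·2 + (17/80)·(-10) = -11/20.
The column player will play L, holding the row player to -43/20. Shifting weight toward the row that does better against L would raise this floor (the equalizing mix achieves -7/4 against both L and R), so the proposed strategy is not optimal.

No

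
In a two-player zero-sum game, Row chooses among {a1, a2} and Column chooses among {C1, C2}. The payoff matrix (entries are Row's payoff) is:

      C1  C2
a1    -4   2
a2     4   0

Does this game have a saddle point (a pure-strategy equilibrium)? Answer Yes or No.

No

Row minima: a1 → -4, a2 → 0; maximin = 0.
Column maxima: C1 → 4, C2 → 2; minimax = 2.
0 ≠ 2, so no pure-strategy equilibrium exists.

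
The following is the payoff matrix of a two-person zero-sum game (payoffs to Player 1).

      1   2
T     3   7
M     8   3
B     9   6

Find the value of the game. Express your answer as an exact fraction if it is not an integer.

45/7

Row minima: T → 3, M → 3, B → 6; maximin = 6.
Column maxima: 1 → 9, 2 → 7; minimax = 7.
6 ≠ 7, so there is no saddle point; optimal play is mixed.
M is strictly dominated by B, so Player 1 never plays it.
On the remaining 2×2 (T, B vs 1, 2):
Let Player 1 play T with probability p. Expected payoff against 1: 3p + 9(1−p) = −6p + 9; against 2: 7p + 6(1−p) = p + 6.
Setting these equal: −6p + 9 = p + 6 ⇒ −7p = -3 ⇒ p = 3/7, and the value is (-6)·(3/7) + 9 = 45/7.
For Player 2: with q = P(1), equating T's and B's payoffs gives −4q + 7 = 3q + 6 ⇒ q = 1/7.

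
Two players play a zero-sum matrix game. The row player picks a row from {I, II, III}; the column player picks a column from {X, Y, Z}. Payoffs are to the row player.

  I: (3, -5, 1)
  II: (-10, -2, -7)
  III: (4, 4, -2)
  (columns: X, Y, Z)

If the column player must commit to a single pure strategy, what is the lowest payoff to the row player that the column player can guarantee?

Column maxima: X → 4, Y → 4, Z → 1.
The smallest of these is 1.

1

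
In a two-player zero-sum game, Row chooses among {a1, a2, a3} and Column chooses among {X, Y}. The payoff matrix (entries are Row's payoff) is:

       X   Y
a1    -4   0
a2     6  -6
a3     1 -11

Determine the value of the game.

-3/2

Row minima: a1 → -4, a2 → -6, a3 → -11; maximin = -4.
Column maxima: X → 6, Y → 0; minimax = 0.
-4 ≠ 0, so there is no saddle point; optimal play is mixed.
a3 is strictly dominated by a2, so Row never plays it.
On the remaining 2×2 (a1, a2 vs X, Y):
Let Row play a1 with probability p. Expected payoff against X: (-4)p + 6(1−p) = −10p + 6; against Y: 0p + (-6)(1−p) = 6p − 6.
Setting these equal: −10p + 6 = 6p − 6 ⇒ −16p = -12 ⇒ p = 3/4, and the value is (-10)·(3/4) + 6 = -3/2.
For Column: with q = P(X), equating a1's and a2's payoffs gives −4q = 12q − 6 ⇒ q = 3/8.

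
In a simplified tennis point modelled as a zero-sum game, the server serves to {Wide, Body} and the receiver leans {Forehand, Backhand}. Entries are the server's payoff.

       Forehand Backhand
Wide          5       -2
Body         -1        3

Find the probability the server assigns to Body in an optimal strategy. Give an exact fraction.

7/11

Row minima: Wide → -2, Body → -1; maximin = -1.
Column maxima: Forehand → 5, Backhand → 3; minimax = 3.
-1 ≠ 3, so there is no saddle point; optimal play is mixed.
Let the server play Wide with probability p. Expected payoff against Forehand: 5p + (-1)(1−p) = 6p − 1; against Backhand: (-2)p + 3(1−p) = −5p + 3.
Setting these equal: 6p − 1 = −5p + 3 ⇒ 11p = 4 ⇒ p = 4/11, and the value is (6)·(4/11) − 1 = 13/11.
For the receiver: with q = P(Forehand), equating Wide's and Body's payoffs gives 7q − 2 = −4q + 3 ⇒ q = 5/11.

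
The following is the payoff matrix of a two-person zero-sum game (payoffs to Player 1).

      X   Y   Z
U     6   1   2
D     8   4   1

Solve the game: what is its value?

7/4

Row minima: U → 1, D → 1; maximin = 1.
Column maxima: X → 8, Y → 4, Z → 2; minimax = 2.
1 ≠ 2, so there is no saddle point; optimal play is mixed.
X is strictly dominated by Y (it gives Player 1 strictly more in every row), so Player 2 never plays it.
On the remaining 2×2 (U, D vs Y, Z):
Let Player 1 play U with probability p. Expected payoff against Y: 1p + 4(1−p) = −3p + 4; against Z: 2p + 1(1−p) = p + 1.
Setting these equal: −3p + 4 = p + 1 ⇒ −4p = -3 ⇒ p = 3/4, and the value is (-3)·(3/4) + 4 = 7/4.
For Player 2: with q = P(Y), equating U's and D's payoffs gives −q + 2 = 3q + 1 ⇒ q = 1/4.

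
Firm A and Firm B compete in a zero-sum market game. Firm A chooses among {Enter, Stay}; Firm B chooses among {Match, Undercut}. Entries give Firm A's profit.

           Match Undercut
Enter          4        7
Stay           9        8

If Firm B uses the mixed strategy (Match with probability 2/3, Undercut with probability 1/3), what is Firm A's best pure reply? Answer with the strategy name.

Stay

Expected payoff of Enter: (2/3)·4 + (1/3)·7 = 5.
Expected payoff of Stay: (2/3)·9 + (1/3)·8 = 26/3.
The largest is 26/3, so Firm A's best response is Stay.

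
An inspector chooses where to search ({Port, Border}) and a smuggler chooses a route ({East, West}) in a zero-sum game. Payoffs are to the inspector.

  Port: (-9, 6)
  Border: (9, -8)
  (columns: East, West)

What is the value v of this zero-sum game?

Row minima: Port → -9, Border → -8; maximin = -8.
Column maxima: East → 9, West → 6; minimax = 6.
-8 ≠ 6, so there is no saddle point; optimal play is mixed.
Let the inspector play Port with probability p. Expected payoff against East: (-9)p + 9(1−p) = −18p + 9; against West: 6p + (-8)(1−p) = 14p − 8.
Setting these equal: −18p + 9 = 14p − 8 ⇒ −32p = -17 ⇒ p = 17/32, and the value is (-18)·(17/32) + 9 = -9/16.
For the smuggler: with q = P(East), equating Port's and Border's payoffs gives −15q + 6 = 17q − 8 ⇒ q = 7/16.

-9/16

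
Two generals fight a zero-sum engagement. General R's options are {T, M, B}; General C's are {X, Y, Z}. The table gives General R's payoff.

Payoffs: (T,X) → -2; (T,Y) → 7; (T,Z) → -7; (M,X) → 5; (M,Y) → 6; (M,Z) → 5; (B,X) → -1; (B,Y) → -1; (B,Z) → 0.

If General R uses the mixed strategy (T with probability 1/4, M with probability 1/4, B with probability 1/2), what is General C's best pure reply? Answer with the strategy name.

If General C plays X, General R's expected payoff is (1/4)·(-2) + (1/4)·5 + (1/2)·(-1) = 1/4.
If General C plays Y, General R's expected payoff is (1/4)·7 + (1/4)·6 + (1/2)·(-1) = 11/4.
If General C plays Z, General R's expected payoff is (1/4)·(-7) + (1/4)·5 + (1/2)·0 = -1/2.
General C minimizes General R's payoff; the smallest is -1/2, so the best response is Z.

Z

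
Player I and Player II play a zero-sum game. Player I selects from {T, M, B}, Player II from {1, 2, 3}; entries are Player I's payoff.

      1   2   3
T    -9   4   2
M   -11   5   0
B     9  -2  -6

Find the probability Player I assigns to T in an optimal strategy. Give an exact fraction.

15/26

Row minima: T → -9, M → -11, B → -6; maximin = -6.
Column maxima: 1 → 9, 2 → 5, 3 → 2; minimax = 2.
-6 ≠ 2, so there is no saddle point; optimal play is mixed.
2 is strictly dominated by 3 (it gives Player I strictly more in every row), so Player II never plays it.
With 2 eliminated, M is strictly dominated by T (T gives Player I strictly more in every remaining column), so Player I never plays it.
On the remaining 2×2 (T, B vs 1, 3):
Let Player I play T with probability p. Expected payoff against 1: (-9)p + 9(1−p) = −18p + 9; against 3: 2p + (-6)(1−p) = 8p − 6.
Setting these equal: −18p + 9 = 8p − 6 ⇒ −26p = -15 ⇒ p = 15/26, and the value is (-18)·(15/26) + 9 = -18/13.
For Player II: with q = P(1), equating T's and B's payoffs gives −11q + 2 = 15q − 6 ⇒ q = 4/13.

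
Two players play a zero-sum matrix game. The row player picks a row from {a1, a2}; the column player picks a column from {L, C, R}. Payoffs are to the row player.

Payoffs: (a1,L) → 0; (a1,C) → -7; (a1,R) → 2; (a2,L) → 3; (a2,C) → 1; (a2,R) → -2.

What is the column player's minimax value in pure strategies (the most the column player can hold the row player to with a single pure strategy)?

Column maxima: L → 3, C → 1, R → 2.
The smallest of these is 1.

1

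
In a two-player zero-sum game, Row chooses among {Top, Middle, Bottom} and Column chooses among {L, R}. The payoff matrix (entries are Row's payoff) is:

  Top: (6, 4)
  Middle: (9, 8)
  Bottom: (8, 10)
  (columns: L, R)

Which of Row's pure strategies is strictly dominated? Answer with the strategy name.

Top

Middle gives a strictly higher payoff than Top against every column: 9 > 6, 8 > 4.
So Top is strictly dominated and Row never plays it.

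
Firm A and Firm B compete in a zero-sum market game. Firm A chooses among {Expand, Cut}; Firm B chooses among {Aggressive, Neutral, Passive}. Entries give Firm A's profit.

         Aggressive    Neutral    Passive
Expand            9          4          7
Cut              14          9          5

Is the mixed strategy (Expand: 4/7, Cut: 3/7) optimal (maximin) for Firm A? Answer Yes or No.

Against Aggressive this mix gives (4/7)·9 + (3/7)·14 = 78/7.
Against Neutral this mix gives (4/7)·4 + (3/7)·9 = 43/7.
Against Passive this mix gives (4/7)·7 + (3/7)·5 = 43/7.
All of Firm B's active replies (Neutral, Passive) yield 43/7, and no column does worse for Firm A. The mix makes Firm B indifferent and guarantees 43/7, so it is optimal.

Yes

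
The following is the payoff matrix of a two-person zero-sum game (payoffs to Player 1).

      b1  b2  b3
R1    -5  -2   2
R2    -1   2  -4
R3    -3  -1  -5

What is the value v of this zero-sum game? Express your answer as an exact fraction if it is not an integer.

-11/5

Row minima: R1 → -5, R2 → -4, R3 → -5; maximin = -4.
Column maxima: b1 → -1, b2 → 2, b3 → 2; minimax = -1.
-4 ≠ -1, so there is no saddle point; optimal play is mixed.
R3 is strictly dominated by R2, so Player 1 never plays it.
b2 is strictly dominated by b1 (it gives Player 1 strictly more in every row), so Player 2 never plays it.
On the remaining 2×2 (R1, R2 vs b1, b3):
Let Player 1 play R1 with probability p. Expected payoff against b1: (-5)p + (-1)(1−p) = −4p − 1; against b3: 2p + (-4)(1−p) = 6p − 4.
Setting these equal: −4p − 1 = 6p − 4 ⇒ −10p = -3 ⇒ p = 3/10, and the value is (-4)·(3/10) − 1 = -11/5.
For Player 2: with q = P(b1), equating R1's and R2's payoffs gives −7q + 2 = 3q − 4 ⇒ q = 3/5.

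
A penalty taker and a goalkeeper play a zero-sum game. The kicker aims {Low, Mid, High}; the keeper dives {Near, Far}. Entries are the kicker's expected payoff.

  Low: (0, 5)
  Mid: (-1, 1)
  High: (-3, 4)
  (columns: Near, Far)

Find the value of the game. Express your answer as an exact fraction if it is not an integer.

0

Row minima: Low → 0, Mid → -1, High → -3; maximin = 0.
Column maxima: Near → 0, Far → 5; minimax = 0.
Since maximin = minimax = 0, there is a saddle point and the value is 0.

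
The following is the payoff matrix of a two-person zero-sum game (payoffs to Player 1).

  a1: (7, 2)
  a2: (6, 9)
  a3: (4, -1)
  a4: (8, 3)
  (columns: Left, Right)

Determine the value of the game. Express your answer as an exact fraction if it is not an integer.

Row minima: a1 → 2, a2 → 6, a3 → -1, a4 → 3; maximin = 6.
Column maxima: Left → 8, Right → 9; minimax = 8.
6 ≠ 8, so there is no saddle point; optimal play is mixed.
a1 is strictly dominated by a4, so Player 1 never plays it.
a3 is strictly dominated by a2, so Player 1 never plays it.
On the remaining 2×2 (a2, a4 vs Left, Right):
Let Player 1 play a2 with probability p. Expected payoff against Left: 6p + 8(1−p) = −2p + 8; against Right: 9p + 3(1−p) = 6p + 3.
Setting these equal: −2p + 8 = 6p + 3 ⇒ −8p = -5 ⇒ p = 5/8, and the value is (-2)·(5/8) + 8 = 27/4.
For Player 2: with q = P(Left), equating a2's and a4's payoffs gives −3q + 9 = 5q + 3 ⇒ q = 3/4.

27/4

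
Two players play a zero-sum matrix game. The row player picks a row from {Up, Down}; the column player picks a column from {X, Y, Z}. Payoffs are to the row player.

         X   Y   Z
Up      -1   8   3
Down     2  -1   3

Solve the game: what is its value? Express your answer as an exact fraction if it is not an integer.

Row minima: Up → -1, Down → -1; maximin = -1.
Column maxima: X → 2, Y → 8, Z → 3; minimax = 2.
-1 ≠ 2, so there is no saddle point; optimal play is mixed.
Z is strictly dominated by X (it gives the row player strictly more in every row), so the column player never plays it.
On the remaining 2×2 (Up, Down vs X, Y):
Let the row player play Up with probability p. Expected payoff against X: (-1)p + 2(1−p) = −3p + 2; against Y: 8p + (-1)(1−p) = 9p − 1.
Setting these equal: −3p + 2 = 9p − 1 ⇒ −12p = -3 ⇒ p = 1/4, and the value is (-3)·(1/4) + 2 = 5/4.
For the column player: with q = P(X), equating Up's and Down's payoffs gives −9q + 8 = 3q − 1 ⇒ q = 3/4.

5/4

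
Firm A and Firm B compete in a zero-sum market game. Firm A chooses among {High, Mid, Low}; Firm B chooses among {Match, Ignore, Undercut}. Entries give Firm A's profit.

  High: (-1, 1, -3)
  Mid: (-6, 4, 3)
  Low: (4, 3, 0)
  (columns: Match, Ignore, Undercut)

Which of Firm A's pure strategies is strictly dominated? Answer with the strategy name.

High

Low gives a strictly higher payoff than High against every column: 4 > -1, 3 > 1, 0 > -3.
So High is strictly dominated and Firm A never plays it.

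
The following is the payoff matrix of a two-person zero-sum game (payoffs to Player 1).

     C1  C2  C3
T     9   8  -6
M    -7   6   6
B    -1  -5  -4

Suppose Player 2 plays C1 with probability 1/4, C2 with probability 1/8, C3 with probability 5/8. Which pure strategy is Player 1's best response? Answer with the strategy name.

Expected payoff of T: (1/4)·9 + (1/8)·8 + (5/8)·(-6) = -1/2.
Expected payoff of M: (1/4)·(-7) + (1/8)·6 + (5/8)·6 = 11/4.
Expected payoff of B: (1/4)·(-1) + (1/8)·(-5) + (5/8)·(-4) = -27/8.
The largest is 11/4, so Player 1's best response is M.

M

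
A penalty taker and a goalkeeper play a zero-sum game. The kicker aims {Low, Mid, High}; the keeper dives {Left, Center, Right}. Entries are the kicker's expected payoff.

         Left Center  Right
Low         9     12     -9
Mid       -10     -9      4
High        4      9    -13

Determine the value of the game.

-27/16

Row minima: Low → -9, Mid → -10, High → -13; maximin = -9.
Column maxima: Left → 9, Center → 12, Right → 4; minimax = 4.
-9 ≠ 4, so there is no saddle point; optimal play is mixed.
High is strictly dominated by Low, so the kicker never plays it.
Center is strictly dominated by Left (it gives the kicker strictly more in every row), so the keeper never plays it.
On the remaining 2×2 (Low, Mid vs Left, Right):
Let the kicker play Low with probability p. Expected payoff against Left: 9p + (-10)(1−p) = 19p − 10; against Right: (-9)p + 4(1−p) = −13p + 4.
Setting these equal: 19p − 10 = −13p + 4 ⇒ 32p = 14 ⇒ p = 7/16, and the value is (19)·(7/16) − 10 = -27/16.
For the keeper: with q = P(Left), equating Low's and Mid's payoffs gives 18q − 9 = −14q + 4 ⇒ q = 13/32.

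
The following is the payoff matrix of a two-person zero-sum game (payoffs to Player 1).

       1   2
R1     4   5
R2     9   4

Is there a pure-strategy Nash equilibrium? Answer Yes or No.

No

Row minima: R1 → 4, R2 → 4; maximin = 4.
Column maxima: 1 → 9, 2 → 5; minimax = 5.
4 ≠ 5, so no pure-strategy equilibrium exists.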